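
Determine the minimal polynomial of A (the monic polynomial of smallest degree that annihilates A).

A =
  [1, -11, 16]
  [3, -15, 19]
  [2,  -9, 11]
x^3 + 3*x^2 + 3*x + 1

The characteristic polynomial is χ_A(x) = (x + 1)^3, so the eigenvalues are known. The minimal polynomial is
  m_A(x) = Π_λ (x − λ)^{k_λ}
where k_λ is the size of the *largest* Jordan block for λ (equivalently, the smallest k with (A − λI)^k v = 0 for every generalised eigenvector v of λ).

  λ = -1: largest Jordan block has size 3, contributing (x + 1)^3

So m_A(x) = (x + 1)^3 = x^3 + 3*x^2 + 3*x + 1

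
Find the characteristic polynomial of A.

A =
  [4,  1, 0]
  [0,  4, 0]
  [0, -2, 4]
x^3 - 12*x^2 + 48*x - 64

Expanding det(x·I − A) (e.g. by cofactor expansion or by noting that A is similar to its Jordan form J, which has the same characteristic polynomial as A) gives
  χ_A(x) = x^3 - 12*x^2 + 48*x - 64
which factors as (x - 4)^3. The eigenvalues (with algebraic multiplicities) are λ = 4 with multiplicity 3.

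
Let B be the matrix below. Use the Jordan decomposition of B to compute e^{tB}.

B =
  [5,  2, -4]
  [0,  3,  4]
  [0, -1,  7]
e^{tB} =
  [exp(5*t), 2*t*exp(5*t), -4*t*exp(5*t)]
  [0, -2*t*exp(5*t) + exp(5*t), 4*t*exp(5*t)]
  [0, -t*exp(5*t), 2*t*exp(5*t) + exp(5*t)]

Strategy: write B = P · J · P⁻¹ where J is a Jordan canonical form, so e^{tB} = P · e^{tJ} · P⁻¹, and e^{tJ} can be computed block-by-block.

B has Jordan form
J =
  [5, 1, 0]
  [0, 5, 0]
  [0, 0, 5]
(up to reordering of blocks).

Per-block formulas:
  For a 2×2 Jordan block J_2(5): exp(t · J_2(5)) = e^(5t)·(I + t·N), where N is the 2×2 nilpotent shift.
  For a 1×1 block at λ = 5: exp(t · [5]) = [e^(5t)].

After assembling e^{tJ} and conjugating by P, we get:

e^{tB} =
  [exp(5*t), 2*t*exp(5*t), -4*t*exp(5*t)]
  [0, -2*t*exp(5*t) + exp(5*t), 4*t*exp(5*t)]
  [0, -t*exp(5*t), 2*t*exp(5*t) + exp(5*t)]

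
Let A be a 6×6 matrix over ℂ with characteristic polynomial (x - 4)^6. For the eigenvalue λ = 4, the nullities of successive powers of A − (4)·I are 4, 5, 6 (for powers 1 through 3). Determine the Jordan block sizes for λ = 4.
Block sizes for λ = 4: [3, 1, 1, 1]

From the dimensions of kernels of powers, the number of Jordan blocks of size at least j is d_j − d_{j−1} where d_j = dim ker(N^j) (with d_0 = 0). Computing the differences gives [4, 1, 1].
The number of blocks of size exactly k is (#blocks of size ≥ k) − (#blocks of size ≥ k + 1), so the partition is: 3 block(s) of size 1, 1 block(s) of size 3.
In nonincreasing order the block sizes are [3, 1, 1, 1].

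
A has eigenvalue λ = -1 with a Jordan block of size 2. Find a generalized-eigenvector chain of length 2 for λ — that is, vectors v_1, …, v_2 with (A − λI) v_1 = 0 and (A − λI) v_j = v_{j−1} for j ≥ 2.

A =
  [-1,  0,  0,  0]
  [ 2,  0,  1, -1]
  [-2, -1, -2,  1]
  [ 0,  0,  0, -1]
A Jordan chain for λ = -1 of length 2:
v_1 = (0, 2, -2, 0)ᵀ
v_2 = (1, 0, 0, 0)ᵀ

Let N = A − (-1)·I. We want v_2 with N^2 v_2 = 0 but N^1 v_2 ≠ 0; then v_{j-1} := N · v_j for j = 2, …, 2.

Pick v_2 = (1, 0, 0, 0)ᵀ.
Then v_1 = N · v_2 = (0, 2, -2, 0)ᵀ.

Sanity check: (A − (-1)·I) v_1 = (0, 0, 0, 0)ᵀ = 0. ✓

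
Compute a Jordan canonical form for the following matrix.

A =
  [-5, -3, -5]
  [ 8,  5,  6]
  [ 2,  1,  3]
J_3(1)

The characteristic polynomial is
  det(x·I − A) = x^3 - 3*x^2 + 3*x - 1 = (x - 1)^3

Eigenvalues and multiplicities (the geometric multiplicity of λ is n − rank(A − λI), which equals the number of Jordan blocks for λ):
  λ = 1: algebraic multiplicity = 3, geometric multiplicity = 1

Determining the block sizes for each eigenvalue:
  λ = 1: one block (gm = 1), so the single block has size am = 3 → block sizes [3]

Assembling the blocks gives a Jordan form
J =
  [1, 1, 0]
  [0, 1, 1]
  [0, 0, 1]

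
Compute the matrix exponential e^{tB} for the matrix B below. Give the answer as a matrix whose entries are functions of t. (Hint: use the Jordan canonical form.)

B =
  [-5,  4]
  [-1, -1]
e^{tB} =
  [-2*t*exp(-3*t) + exp(-3*t), 4*t*exp(-3*t)]
  [-t*exp(-3*t), 2*t*exp(-3*t) + exp(-3*t)]

Strategy: write B = P · J · P⁻¹ where J is a Jordan canonical form, so e^{tB} = P · e^{tJ} · P⁻¹, and e^{tJ} can be computed block-by-block.

B has Jordan form
J =
  [-3,  1]
  [ 0, -3]
(up to reordering of blocks).

Per-block formulas:
  For a 2×2 Jordan block J_2(-3): exp(t · J_2(-3)) = e^(-3t)·(I + t·N), where N is the 2×2 nilpotent shift.

After assembling e^{tJ} and conjugating by P, we get:

e^{tB} =
  [-2*t*exp(-3*t) + exp(-3*t), 4*t*exp(-3*t)]
  [-t*exp(-3*t), 2*t*exp(-3*t) + exp(-3*t)]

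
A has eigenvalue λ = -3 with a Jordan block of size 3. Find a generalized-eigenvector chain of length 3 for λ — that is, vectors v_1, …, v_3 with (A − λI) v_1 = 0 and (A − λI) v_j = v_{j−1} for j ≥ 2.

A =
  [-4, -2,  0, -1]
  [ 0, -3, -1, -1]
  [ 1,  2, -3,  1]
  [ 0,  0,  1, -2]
A Jordan chain for λ = -3 of length 3:
v_1 = (1, -1, -1, 1)ᵀ
v_2 = (-1, 0, 1, 0)ᵀ
v_3 = (1, 0, 0, 0)ᵀ

Let N = A − (-3)·I. We want v_3 with N^3 v_3 = 0 but N^2 v_3 ≠ 0; then v_{j-1} := N · v_j for j = 3, …, 2.

Pick v_3 = (1, 0, 0, 0)ᵀ.
Then v_2 = N · v_3 = (-1, 0, 1, 0)ᵀ.
Then v_1 = N · v_2 = (1, -1, -1, 1)ᵀ.

Sanity check: (A − (-3)·I) v_1 = (0, 0, 0, 0)ᵀ = 0. ✓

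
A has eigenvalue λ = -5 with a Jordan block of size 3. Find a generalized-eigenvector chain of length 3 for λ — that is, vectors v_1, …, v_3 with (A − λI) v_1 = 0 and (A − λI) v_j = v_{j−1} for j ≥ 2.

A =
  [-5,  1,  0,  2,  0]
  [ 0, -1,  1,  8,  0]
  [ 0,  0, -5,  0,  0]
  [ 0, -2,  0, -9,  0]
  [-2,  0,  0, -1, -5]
A Jordan chain for λ = -5 of length 3:
v_1 = (1, 4, 0, -2, 0)ᵀ
v_2 = (0, 1, 0, 0, 0)ᵀ
v_3 = (0, 0, 1, 0, 0)ᵀ

Let N = A − (-5)·I. We want v_3 with N^3 v_3 = 0 but N^2 v_3 ≠ 0; then v_{j-1} := N · v_j for j = 3, …, 2.

Pick v_3 = (0, 0, 1, 0, 0)ᵀ.
Then v_2 = N · v_3 = (0, 1, 0, 0, 0)ᵀ.
Then v_1 = N · v_2 = (1, 4, 0, -2, 0)ᵀ.

Sanity check: (A − (-5)·I) v_1 = (0, 0, 0, 0, 0)ᵀ = 0. ✓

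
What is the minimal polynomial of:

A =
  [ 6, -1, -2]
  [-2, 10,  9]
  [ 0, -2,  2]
x^3 - 18*x^2 + 108*x - 216

The characteristic polynomial is χ_A(x) = (x - 6)^3, so the eigenvalues are known. The minimal polynomial is
  m_A(x) = Π_λ (x − λ)^{k_λ}
where k_λ is the size of the *largest* Jordan block for λ (equivalently, the smallest k with (A − λI)^k v = 0 for every generalised eigenvector v of λ).

  λ = 6: largest Jordan block has size 3, contributing (x − 6)^3

So m_A(x) = (x - 6)^3 = x^3 - 18*x^2 + 108*x - 216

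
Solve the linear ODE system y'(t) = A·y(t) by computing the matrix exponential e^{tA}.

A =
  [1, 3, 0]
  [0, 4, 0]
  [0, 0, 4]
e^{tA} =
  [exp(t), exp(4*t) - exp(t), 0]
  [0, exp(4*t), 0]
  [0, 0, exp(4*t)]

Strategy: write A = P · J · P⁻¹ where J is a Jordan canonical form, so e^{tA} = P · e^{tJ} · P⁻¹, and e^{tJ} can be computed block-by-block.

A has Jordan form
J =
  [1, 0, 0]
  [0, 4, 0]
  [0, 0, 4]
(up to reordering of blocks).

Per-block formulas:
  For a 1×1 block at λ = 4: exp(t · [4]) = [e^(4t)].
  For a 1×1 block at λ = 1: exp(t · [1]) = [e^(1t)].

After assembling e^{tJ} and conjugating by P, we get:

e^{tA} =
  [exp(t), exp(4*t) - exp(t), 0]
  [0, exp(4*t), 0]
  [0, 0, exp(4*t)]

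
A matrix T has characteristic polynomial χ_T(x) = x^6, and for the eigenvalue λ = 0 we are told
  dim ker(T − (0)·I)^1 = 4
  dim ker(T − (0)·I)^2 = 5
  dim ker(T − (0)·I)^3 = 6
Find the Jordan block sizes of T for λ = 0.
Block sizes for λ = 0: [3, 1, 1, 1]

From the dimensions of kernels of powers, the number of Jordan blocks of size at least j is d_j − d_{j−1} where d_j = dim ker(N^j) (with d_0 = 0). Computing the differences gives [4, 1, 1].
The number of blocks of size exactly k is (#blocks of size ≥ k) − (#blocks of size ≥ k + 1), so the partition is: 3 block(s) of size 1, 1 block(s) of size 3.
In nonincreasing order the block sizes are [3, 1, 1, 1].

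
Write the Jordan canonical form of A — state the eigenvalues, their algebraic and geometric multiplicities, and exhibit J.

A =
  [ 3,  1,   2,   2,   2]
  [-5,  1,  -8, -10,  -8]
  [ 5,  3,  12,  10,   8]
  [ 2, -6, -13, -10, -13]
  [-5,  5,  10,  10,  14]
J_2(4) ⊕ J_2(4) ⊕ J_1(4)

The characteristic polynomial is
  det(x·I − A) = x^5 - 20*x^4 + 160*x^3 - 640*x^2 + 1280*x - 1024 = (x - 4)^5

Eigenvalues and multiplicities (the geometric multiplicity of λ is n − rank(A − λI), which equals the number of Jordan blocks for λ):
  λ = 4: algebraic multiplicity = 5, geometric multiplicity = 3

Determining the block sizes for each eigenvalue:
  λ = 4: with am = 5 and gm = 3, the partition is not yet determined (e.g. several partitions of 5 into 3 parts exist). Let N = A − (4)·I. Computing rank(N^1) = 2, rank(N^2) = 0; the number of blocks of size ≥ j is rank(N^{j−1}) − rank(N^j), giving [3, 2]. So we have 2 block(s) of size 2, 1 block(s) of size 1 → block sizes [2, 2, 1]

Assembling the blocks gives a Jordan form
J =
  [4, 1, 0, 0, 0]
  [0, 4, 0, 0, 0]
  [0, 0, 4, 1, 0]
  [0, 0, 0, 4, 0]
  [0, 0, 0, 0, 4]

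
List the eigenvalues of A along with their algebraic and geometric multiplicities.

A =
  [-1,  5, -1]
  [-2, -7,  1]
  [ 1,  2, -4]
λ = -4: alg = 3, geom = 1

Step 1 — factor the characteristic polynomial to read off the algebraic multiplicities:
  χ_A(x) = (x + 4)^3

Step 2 — compute geometric multiplicities via the rank-nullity identity g(λ) = n − rank(A − λI):
  rank(A − (-4)·I) = 2, so dim ker(A − (-4)·I) = n − 2 = 1

Summary:
  λ = -4: algebraic multiplicity = 3, geometric multiplicity = 1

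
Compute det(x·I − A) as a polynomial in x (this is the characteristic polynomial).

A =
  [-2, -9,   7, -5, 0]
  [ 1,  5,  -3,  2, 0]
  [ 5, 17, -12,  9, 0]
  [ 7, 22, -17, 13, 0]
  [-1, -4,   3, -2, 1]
x^5 - 5*x^4 + 10*x^3 - 10*x^2 + 5*x - 1

Expanding det(x·I − A) (e.g. by cofactor expansion or by noting that A is similar to its Jordan form J, which has the same characteristic polynomial as A) gives
  χ_A(x) = x^5 - 5*x^4 + 10*x^3 - 10*x^2 + 5*x - 1
which factors as (x - 1)^5. The eigenvalues (with algebraic multiplicities) are λ = 1 with multiplicity 5.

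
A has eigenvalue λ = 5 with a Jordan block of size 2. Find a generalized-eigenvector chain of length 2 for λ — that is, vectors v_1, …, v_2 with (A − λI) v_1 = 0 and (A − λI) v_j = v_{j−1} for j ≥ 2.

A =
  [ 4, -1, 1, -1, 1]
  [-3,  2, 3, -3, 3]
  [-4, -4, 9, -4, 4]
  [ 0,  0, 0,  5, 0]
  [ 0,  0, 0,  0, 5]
A Jordan chain for λ = 5 of length 2:
v_1 = (-1, -3, -4, 0, 0)ᵀ
v_2 = (1, 0, 0, 0, 0)ᵀ

Let N = A − (5)·I. We want v_2 with N^2 v_2 = 0 but N^1 v_2 ≠ 0; then v_{j-1} := N · v_j for j = 2, …, 2.

Pick v_2 = (1, 0, 0, 0, 0)ᵀ.
Then v_1 = N · v_2 = (-1, -3, -4, 0, 0)ᵀ.

Sanity check: (A − (5)·I) v_1 = (0, 0, 0, 0, 0)ᵀ = 0. ✓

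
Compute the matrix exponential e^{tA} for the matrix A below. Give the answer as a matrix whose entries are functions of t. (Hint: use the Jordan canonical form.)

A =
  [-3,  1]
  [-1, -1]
e^{tA} =
  [-t*exp(-2*t) + exp(-2*t), t*exp(-2*t)]
  [-t*exp(-2*t), t*exp(-2*t) + exp(-2*t)]

Strategy: write A = P · J · P⁻¹ where J is a Jordan canonical form, so e^{tA} = P · e^{tJ} · P⁻¹, and e^{tJ} can be computed block-by-block.

A has Jordan form
J =
  [-2,  1]
  [ 0, -2]
(up to reordering of blocks).

Per-block formulas:
  For a 2×2 Jordan block J_2(-2): exp(t · J_2(-2)) = e^(-2t)·(I + t·N), where N is the 2×2 nilpotent shift.

After assembling e^{tJ} and conjugating by P, we get:

e^{tA} =
  [-t*exp(-2*t) + exp(-2*t), t*exp(-2*t)]
  [-t*exp(-2*t), t*exp(-2*t) + exp(-2*t)]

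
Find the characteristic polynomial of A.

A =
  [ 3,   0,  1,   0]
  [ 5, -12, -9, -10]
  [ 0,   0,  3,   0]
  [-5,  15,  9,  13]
x^4 - 7*x^3 + 9*x^2 + 27*x - 54

Expanding det(x·I − A) (e.g. by cofactor expansion or by noting that A is similar to its Jordan form J, which has the same characteristic polynomial as A) gives
  χ_A(x) = x^4 - 7*x^3 + 9*x^2 + 27*x - 54
which factors as (x - 3)^3*(x + 2). The eigenvalues (with algebraic multiplicities) are λ = -2 with multiplicity 1, λ = 3 with multiplicity 3.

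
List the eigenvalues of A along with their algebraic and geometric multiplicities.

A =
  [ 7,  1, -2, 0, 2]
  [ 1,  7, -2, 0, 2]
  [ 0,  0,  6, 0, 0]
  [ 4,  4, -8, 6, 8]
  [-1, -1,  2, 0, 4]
λ = 6: alg = 5, geom = 4

Step 1 — factor the characteristic polynomial to read off the algebraic multiplicities:
  χ_A(x) = (x - 6)^5

Step 2 — compute geometric multiplicities via the rank-nullity identity g(λ) = n − rank(A − λI):
  rank(A − (6)·I) = 1, so dim ker(A − (6)·I) = n − 1 = 4

Summary:
  λ = 6: algebraic multiplicity = 5, geometric multiplicity = 4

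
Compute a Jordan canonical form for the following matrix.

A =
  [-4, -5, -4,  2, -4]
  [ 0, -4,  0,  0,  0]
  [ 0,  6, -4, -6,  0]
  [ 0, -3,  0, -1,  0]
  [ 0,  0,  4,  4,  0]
J_2(-4) ⊕ J_1(-4) ⊕ J_1(-1) ⊕ J_1(0)

The characteristic polynomial is
  det(x·I − A) = x^5 + 13*x^4 + 60*x^3 + 112*x^2 + 64*x = x*(x + 1)*(x + 4)^3

Eigenvalues and multiplicities (the geometric multiplicity of λ is n − rank(A − λI), which equals the number of Jordan blocks for λ):
  λ = -4: algebraic multiplicity = 3, geometric multiplicity = 2
  λ = -1: algebraic multiplicity = 1, geometric multiplicity = 1
  λ = 0: algebraic multiplicity = 1, geometric multiplicity = 1

Determining the block sizes for each eigenvalue:
  λ = -4: 2 blocks summing to 3 forces exactly one block of size 2 and the rest size 1 → block sizes [2, 1]
  λ = -1: one block (gm = 1), so the single block has size am = 1 → block sizes [1]
  λ = 0: one block (gm = 1), so the single block has size am = 1 → block sizes [1]

Assembling the blocks gives a Jordan form
J =
  [-4,  1,  0,  0, 0]
  [ 0, -4,  0,  0, 0]
  [ 0,  0, -4,  0, 0]
  [ 0,  0,  0, -1, 0]
  [ 0,  0,  0,  0, 0]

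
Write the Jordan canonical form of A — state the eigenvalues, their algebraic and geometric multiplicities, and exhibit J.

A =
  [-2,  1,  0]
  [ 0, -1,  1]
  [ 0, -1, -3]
J_3(-2)

The characteristic polynomial is
  det(x·I − A) = x^3 + 6*x^2 + 12*x + 8 = (x + 2)^3

Eigenvalues and multiplicities (the geometric multiplicity of λ is n − rank(A − λI), which equals the number of Jordan blocks for λ):
  λ = -2: algebraic multiplicity = 3, geometric multiplicity = 1

Determining the block sizes for each eigenvalue:
  λ = -2: one block (gm = 1), so the single block has size am = 3 → block sizes [3]

Assembling the blocks gives a Jordan form
J =
  [-2,  1,  0]
  [ 0, -2,  1]
  [ 0,  0, -2]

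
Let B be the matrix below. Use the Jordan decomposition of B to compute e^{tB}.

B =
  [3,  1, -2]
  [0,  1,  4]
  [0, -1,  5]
e^{tB} =
  [exp(3*t), t*exp(3*t), -2*t*exp(3*t)]
  [0, -2*t*exp(3*t) + exp(3*t), 4*t*exp(3*t)]
  [0, -t*exp(3*t), 2*t*exp(3*t) + exp(3*t)]

Strategy: write B = P · J · P⁻¹ where J is a Jordan canonical form, so e^{tB} = P · e^{tJ} · P⁻¹, and e^{tJ} can be computed block-by-block.

B has Jordan form
J =
  [3, 1, 0]
  [0, 3, 0]
  [0, 0, 3]
(up to reordering of blocks).

Per-block formulas:
  For a 1×1 block at λ = 3: exp(t · [3]) = [e^(3t)].
  For a 2×2 Jordan block J_2(3): exp(t · J_2(3)) = e^(3t)·(I + t·N), where N is the 2×2 nilpotent shift.

After assembling e^{tJ} and conjugating by P, we get:

e^{tB} =
  [exp(3*t), t*exp(3*t), -2*t*exp(3*t)]
  [0, -2*t*exp(3*t) + exp(3*t), 4*t*exp(3*t)]
  [0, -t*exp(3*t), 2*t*exp(3*t) + exp(3*t)]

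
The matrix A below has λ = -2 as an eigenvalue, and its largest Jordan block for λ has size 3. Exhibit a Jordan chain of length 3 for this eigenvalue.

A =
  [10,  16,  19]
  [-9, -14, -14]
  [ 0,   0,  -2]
A Jordan chain for λ = -2 of length 3:
v_1 = (4, -3, 0)ᵀ
v_2 = (19, -14, 0)ᵀ
v_3 = (0, 0, 1)ᵀ

Let N = A − (-2)·I. We want v_3 with N^3 v_3 = 0 but N^2 v_3 ≠ 0; then v_{j-1} := N · v_j for j = 3, …, 2.

Pick v_3 = (0, 0, 1)ᵀ.
Then v_2 = N · v_3 = (19, -14, 0)ᵀ.
Then v_1 = N · v_2 = (4, -3, 0)ᵀ.

Sanity check: (A − (-2)·I) v_1 = (0, 0, 0)ᵀ = 0. ✓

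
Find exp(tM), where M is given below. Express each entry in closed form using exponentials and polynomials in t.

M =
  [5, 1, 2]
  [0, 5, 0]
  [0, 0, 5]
e^{tM} =
  [exp(5*t), t*exp(5*t), 2*t*exp(5*t)]
  [0, exp(5*t), 0]
  [0, 0, exp(5*t)]

Strategy: write M = P · J · P⁻¹ where J is a Jordan canonical form, so e^{tM} = P · e^{tJ} · P⁻¹, and e^{tJ} can be computed block-by-block.

M has Jordan form
J =
  [5, 1, 0]
  [0, 5, 0]
  [0, 0, 5]
(up to reordering of blocks).

Per-block formulas:
  For a 1×1 block at λ = 5: exp(t · [5]) = [e^(5t)].
  For a 2×2 Jordan block J_2(5): exp(t · J_2(5)) = e^(5t)·(I + t·N), where N is the 2×2 nilpotent shift.

After assembling e^{tJ} and conjugating by P, we get:

e^{tM} =
  [exp(5*t), t*exp(5*t), 2*t*exp(5*t)]
  [0, exp(5*t), 0]
  [0, 0, exp(5*t)]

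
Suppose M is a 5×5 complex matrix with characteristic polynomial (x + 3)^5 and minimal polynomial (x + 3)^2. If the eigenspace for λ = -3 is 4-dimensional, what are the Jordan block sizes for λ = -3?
Block sizes for λ = -3: [2, 1, 1, 1]

Step 1 — from the characteristic polynomial, algebraic multiplicity of λ = -3 is 5. From dim ker(M − (-3)·I) = 4, there are exactly 4 Jordan blocks for λ = -3.
Step 2 — from the minimal polynomial, the factor (x + 3)^2 tells us the largest block for λ = -3 has size 2.
Step 3 — with total size 5, 4 blocks, and largest block 2, the block sizes (in nonincreasing order) are [2, 1, 1, 1].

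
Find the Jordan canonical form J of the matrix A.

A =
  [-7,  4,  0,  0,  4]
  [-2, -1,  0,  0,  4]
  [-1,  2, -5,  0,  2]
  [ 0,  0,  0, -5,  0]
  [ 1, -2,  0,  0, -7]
J_2(-5) ⊕ J_1(-5) ⊕ J_1(-5) ⊕ J_1(-5)

The characteristic polynomial is
  det(x·I − A) = x^5 + 25*x^4 + 250*x^3 + 1250*x^2 + 3125*x + 3125 = (x + 5)^5

Eigenvalues and multiplicities (the geometric multiplicity of λ is n − rank(A − λI), which equals the number of Jordan blocks for λ):
  λ = -5: algebraic multiplicity = 5, geometric multiplicity = 4

Determining the block sizes for each eigenvalue:
  λ = -5: 4 blocks summing to 5 forces exactly one block of size 2 and the rest size 1 → block sizes [2, 1, 1, 1]

Assembling the blocks gives a Jordan form
J =
  [-5,  1,  0,  0,  0]
  [ 0, -5,  0,  0,  0]
  [ 0,  0, -5,  0,  0]
  [ 0,  0,  0, -5,  0]
  [ 0,  0,  0,  0, -5]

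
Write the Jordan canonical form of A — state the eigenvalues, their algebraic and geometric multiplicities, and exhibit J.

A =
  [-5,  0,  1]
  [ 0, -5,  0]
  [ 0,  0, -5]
J_2(-5) ⊕ J_1(-5)

The characteristic polynomial is
  det(x·I − A) = x^3 + 15*x^2 + 75*x + 125 = (x + 5)^3

Eigenvalues and multiplicities (the geometric multiplicity of λ is n − rank(A − λI), which equals the number of Jordan blocks for λ):
  λ = -5: algebraic multiplicity = 3, geometric multiplicity = 2

Determining the block sizes for each eigenvalue:
  λ = -5: 2 blocks summing to 3 forces exactly one block of size 2 and the rest size 1 → block sizes [2, 1]

Assembling the blocks gives a Jordan form
J =
  [-5,  1,  0]
  [ 0, -5,  0]
  [ 0,  0, -5]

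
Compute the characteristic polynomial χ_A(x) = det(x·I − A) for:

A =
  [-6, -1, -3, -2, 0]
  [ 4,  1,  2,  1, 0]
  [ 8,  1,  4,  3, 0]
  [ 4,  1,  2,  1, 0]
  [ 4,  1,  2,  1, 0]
x^5

Expanding det(x·I − A) (e.g. by cofactor expansion or by noting that A is similar to its Jordan form J, which has the same characteristic polynomial as A) gives
  χ_A(x) = x^5
which factors as x^5. The eigenvalues (with algebraic multiplicities) are λ = 0 with multiplicity 5.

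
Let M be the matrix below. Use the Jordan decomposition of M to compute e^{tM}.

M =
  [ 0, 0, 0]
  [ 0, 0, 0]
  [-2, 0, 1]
e^{tM} =
  [1, 0, 0]
  [0, 1, 0]
  [2 - 2*exp(t), 0, exp(t)]

Strategy: write M = P · J · P⁻¹ where J is a Jordan canonical form, so e^{tM} = P · e^{tJ} · P⁻¹, and e^{tJ} can be computed block-by-block.

M has Jordan form
J =
  [0, 0, 0]
  [0, 0, 0]
  [0, 0, 1]
(up to reordering of blocks).

Per-block formulas:
  For a 1×1 block at λ = 1: exp(t · [1]) = [e^(1t)].
  For a 1×1 block at λ = 0: exp(t · [0]) = [e^(0t)].

After assembling e^{tJ} and conjugating by P, we get:

e^{tM} =
  [1, 0, 0]
  [0, 1, 0]
  [2 - 2*exp(t), 0, exp(t)]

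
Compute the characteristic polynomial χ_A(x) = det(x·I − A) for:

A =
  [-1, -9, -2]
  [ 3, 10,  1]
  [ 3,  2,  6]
x^3 - 15*x^2 + 75*x - 125

Expanding det(x·I − A) (e.g. by cofactor expansion or by noting that A is similar to its Jordan form J, which has the same characteristic polynomial as A) gives
  χ_A(x) = x^3 - 15*x^2 + 75*x - 125
which factors as (x - 5)^3. The eigenvalues (with algebraic multiplicities) are λ = 5 with multiplicity 3.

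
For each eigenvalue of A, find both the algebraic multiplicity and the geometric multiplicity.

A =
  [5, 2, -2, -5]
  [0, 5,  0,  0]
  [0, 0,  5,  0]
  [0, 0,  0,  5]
λ = 5: alg = 4, geom = 3

Step 1 — factor the characteristic polynomial to read off the algebraic multiplicities:
  χ_A(x) = (x - 5)^4

Step 2 — compute geometric multiplicities via the rank-nullity identity g(λ) = n − rank(A − λI):
  rank(A − (5)·I) = 1, so dim ker(A − (5)·I) = n − 1 = 3

Summary:
  λ = 5: algebraic multiplicity = 4, geometric multiplicity = 3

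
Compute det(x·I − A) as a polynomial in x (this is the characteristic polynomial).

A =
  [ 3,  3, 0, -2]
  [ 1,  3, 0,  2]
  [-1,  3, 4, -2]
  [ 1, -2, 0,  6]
x^4 - 16*x^3 + 96*x^2 - 256*x + 256

Expanding det(x·I − A) (e.g. by cofactor expansion or by noting that A is similar to its Jordan form J, which has the same characteristic polynomial as A) gives
  χ_A(x) = x^4 - 16*x^3 + 96*x^2 - 256*x + 256
which factors as (x - 4)^4. The eigenvalues (with algebraic multiplicities) are λ = 4 with multiplicity 4.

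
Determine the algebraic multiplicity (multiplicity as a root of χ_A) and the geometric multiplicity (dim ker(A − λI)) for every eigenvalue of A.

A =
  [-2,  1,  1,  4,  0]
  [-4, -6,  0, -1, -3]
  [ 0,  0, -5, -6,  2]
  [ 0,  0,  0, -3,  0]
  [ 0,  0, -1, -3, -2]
λ = -4: alg = 3, geom = 1; λ = -3: alg = 2, geom = 2

Step 1 — factor the characteristic polynomial to read off the algebraic multiplicities:
  χ_A(x) = (x + 3)^2*(x + 4)^3

Step 2 — compute geometric multiplicities via the rank-nullity identity g(λ) = n − rank(A − λI):
  rank(A − (-4)·I) = 4, so dim ker(A − (-4)·I) = n − 4 = 1
  rank(A − (-3)·I) = 3, so dim ker(A − (-3)·I) = n − 3 = 2

Summary:
  λ = -4: algebraic multiplicity = 3, geometric multiplicity = 1
  λ = -3: algebraic multiplicity = 2, geometric multiplicity = 2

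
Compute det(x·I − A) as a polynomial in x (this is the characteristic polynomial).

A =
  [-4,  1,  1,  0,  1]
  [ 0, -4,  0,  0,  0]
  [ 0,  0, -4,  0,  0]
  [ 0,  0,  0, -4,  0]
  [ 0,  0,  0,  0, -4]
x^5 + 20*x^4 + 160*x^3 + 640*x^2 + 1280*x + 1024

Expanding det(x·I − A) (e.g. by cofactor expansion or by noting that A is similar to its Jordan form J, which has the same characteristic polynomial as A) gives
  χ_A(x) = x^5 + 20*x^4 + 160*x^3 + 640*x^2 + 1280*x + 1024
which factors as (x + 4)^5. The eigenvalues (with algebraic multiplicities) are λ = -4 with multiplicity 5.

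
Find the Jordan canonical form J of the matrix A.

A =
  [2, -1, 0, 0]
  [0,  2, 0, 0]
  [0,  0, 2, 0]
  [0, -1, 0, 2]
J_2(2) ⊕ J_1(2) ⊕ J_1(2)

The characteristic polynomial is
  det(x·I − A) = x^4 - 8*x^3 + 24*x^2 - 32*x + 16 = (x - 2)^4

Eigenvalues and multiplicities (the geometric multiplicity of λ is n − rank(A − λI), which equals the number of Jordan blocks for λ):
  λ = 2: algebraic multiplicity = 4, geometric multiplicity = 3

Determining the block sizes for each eigenvalue:
  λ = 2: 3 blocks summing to 4 forces exactly one block of size 2 and the rest size 1 → block sizes [2, 1, 1]

Assembling the blocks gives a Jordan form
J =
  [2, 1, 0, 0]
  [0, 2, 0, 0]
  [0, 0, 2, 0]
  [0, 0, 0, 2]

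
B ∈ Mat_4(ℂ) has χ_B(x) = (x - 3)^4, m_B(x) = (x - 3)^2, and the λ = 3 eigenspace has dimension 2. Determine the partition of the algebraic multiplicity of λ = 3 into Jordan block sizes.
Block sizes for λ = 3: [2, 2]

Step 1 — from the characteristic polynomial, algebraic multiplicity of λ = 3 is 4. From dim ker(B − (3)·I) = 2, there are exactly 2 Jordan blocks for λ = 3.
Step 2 — from the minimal polynomial, the factor (x − 3)^2 tells us the largest block for λ = 3 has size 2.
Step 3 — with total size 4, 2 blocks, and largest block 2, the block sizes (in nonincreasing order) are [2, 2].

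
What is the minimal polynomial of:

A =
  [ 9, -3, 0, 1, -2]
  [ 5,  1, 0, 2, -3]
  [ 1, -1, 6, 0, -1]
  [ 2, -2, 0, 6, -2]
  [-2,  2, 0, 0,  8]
x^3 - 18*x^2 + 108*x - 216

The characteristic polynomial is χ_A(x) = (x - 6)^5, so the eigenvalues are known. The minimal polynomial is
  m_A(x) = Π_λ (x − λ)^{k_λ}
where k_λ is the size of the *largest* Jordan block for λ (equivalently, the smallest k with (A − λI)^k v = 0 for every generalised eigenvector v of λ).

  λ = 6: largest Jordan block has size 3, contributing (x − 6)^3

So m_A(x) = (x - 6)^3 = x^3 - 18*x^2 + 108*x - 216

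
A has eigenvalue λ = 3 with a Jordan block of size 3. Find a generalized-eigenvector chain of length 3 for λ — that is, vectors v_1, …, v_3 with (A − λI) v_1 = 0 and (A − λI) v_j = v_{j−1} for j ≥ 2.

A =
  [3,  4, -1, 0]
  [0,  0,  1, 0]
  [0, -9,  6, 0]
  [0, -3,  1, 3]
A Jordan chain for λ = 3 of length 3:
v_1 = (-3, 0, 0, 0)ᵀ
v_2 = (4, -3, -9, -3)ᵀ
v_3 = (0, 1, 0, 0)ᵀ

Let N = A − (3)·I. We want v_3 with N^3 v_3 = 0 but N^2 v_3 ≠ 0; then v_{j-1} := N · v_j for j = 3, …, 2.

Pick v_3 = (0, 1, 0, 0)ᵀ.
Then v_2 = N · v_3 = (4, -3, -9, -3)ᵀ.
Then v_1 = N · v_2 = (-3, 0, 0, 0)ᵀ.

Sanity check: (A − (3)·I) v_1 = (0, 0, 0, 0)ᵀ = 0. ✓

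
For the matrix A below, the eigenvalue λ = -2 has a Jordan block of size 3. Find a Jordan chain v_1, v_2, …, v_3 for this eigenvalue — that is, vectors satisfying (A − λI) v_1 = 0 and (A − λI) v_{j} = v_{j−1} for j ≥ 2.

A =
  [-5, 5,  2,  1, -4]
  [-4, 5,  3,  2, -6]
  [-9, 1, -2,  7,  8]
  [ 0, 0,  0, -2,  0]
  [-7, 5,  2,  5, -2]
A Jordan chain for λ = -2 of length 3:
v_1 = (2, 2, 2, 0, 2)ᵀ
v_2 = (5, 7, 1, 0, 5)ᵀ
v_3 = (0, 1, 0, 0, 0)ᵀ

Let N = A − (-2)·I. We want v_3 with N^3 v_3 = 0 but N^2 v_3 ≠ 0; then v_{j-1} := N · v_j for j = 3, …, 2.

Pick v_3 = (0, 1, 0, 0, 0)ᵀ.
Then v_2 = N · v_3 = (5, 7, 1, 0, 5)ᵀ.
Then v_1 = N · v_2 = (2, 2, 2, 0, 2)ᵀ.

Sanity check: (A − (-2)·I) v_1 = (0, 0, 0, 0, 0)ᵀ = 0. ✓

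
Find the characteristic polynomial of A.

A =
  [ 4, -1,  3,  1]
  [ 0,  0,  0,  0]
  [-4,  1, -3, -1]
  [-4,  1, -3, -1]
x^4

Expanding det(x·I − A) (e.g. by cofactor expansion or by noting that A is similar to its Jordan form J, which has the same characteristic polynomial as A) gives
  χ_A(x) = x^4
which factors as x^4. The eigenvalues (with algebraic multiplicities) are λ = 0 with multiplicity 4.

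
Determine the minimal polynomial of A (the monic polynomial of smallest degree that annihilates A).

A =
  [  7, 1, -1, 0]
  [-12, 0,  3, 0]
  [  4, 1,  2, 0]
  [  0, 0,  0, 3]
x^2 - 6*x + 9

The characteristic polynomial is χ_A(x) = (x - 3)^4, so the eigenvalues are known. The minimal polynomial is
  m_A(x) = Π_λ (x − λ)^{k_λ}
where k_λ is the size of the *largest* Jordan block for λ (equivalently, the smallest k with (A − λI)^k v = 0 for every generalised eigenvector v of λ).

  λ = 3: largest Jordan block has size 2, contributing (x − 3)^2

So m_A(x) = (x - 3)^2 = x^2 - 6*x + 9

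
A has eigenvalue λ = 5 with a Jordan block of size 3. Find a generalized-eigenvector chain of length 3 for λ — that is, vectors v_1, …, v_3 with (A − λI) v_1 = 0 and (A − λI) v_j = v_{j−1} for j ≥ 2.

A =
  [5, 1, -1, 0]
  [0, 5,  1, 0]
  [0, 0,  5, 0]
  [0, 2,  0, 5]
A Jordan chain for λ = 5 of length 3:
v_1 = (1, 0, 0, 2)ᵀ
v_2 = (-1, 1, 0, 0)ᵀ
v_3 = (0, 0, 1, 0)ᵀ

Let N = A − (5)·I. We want v_3 with N^3 v_3 = 0 but N^2 v_3 ≠ 0; then v_{j-1} := N · v_j for j = 3, …, 2.

Pick v_3 = (0, 0, 1, 0)ᵀ.
Then v_2 = N · v_3 = (-1, 1, 0, 0)ᵀ.
Then v_1 = N · v_2 = (1, 0, 0, 2)ᵀ.

Sanity check: (A − (5)·I) v_1 = (0, 0, 0, 0)ᵀ = 0. ✓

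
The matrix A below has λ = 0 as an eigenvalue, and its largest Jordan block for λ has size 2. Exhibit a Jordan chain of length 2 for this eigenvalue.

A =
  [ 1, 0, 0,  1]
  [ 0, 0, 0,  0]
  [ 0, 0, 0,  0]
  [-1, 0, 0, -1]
A Jordan chain for λ = 0 of length 2:
v_1 = (1, 0, 0, -1)ᵀ
v_2 = (1, 0, 0, 0)ᵀ

Let N = A − (0)·I. We want v_2 with N^2 v_2 = 0 but N^1 v_2 ≠ 0; then v_{j-1} := N · v_j for j = 2, …, 2.

Pick v_2 = (1, 0, 0, 0)ᵀ.
Then v_1 = N · v_2 = (1, 0, 0, -1)ᵀ.

Sanity check: (A − (0)·I) v_1 = (0, 0, 0, 0)ᵀ = 0. ✓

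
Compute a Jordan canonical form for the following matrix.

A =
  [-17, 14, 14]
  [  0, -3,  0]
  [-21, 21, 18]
J_1(-3) ⊕ J_1(-3) ⊕ J_1(4)

The characteristic polynomial is
  det(x·I − A) = x^3 + 2*x^2 - 15*x - 36 = (x - 4)*(x + 3)^2

Eigenvalues and multiplicities (the geometric multiplicity of λ is n − rank(A − λI), which equals the number of Jordan blocks for λ):
  λ = -3: algebraic multiplicity = 2, geometric multiplicity = 2
  λ = 4: algebraic multiplicity = 1, geometric multiplicity = 1

Determining the block sizes for each eigenvalue:
  λ = -3: gm = am = 2, so every block has size 1 → block sizes [1, 1]
  λ = 4: one block (gm = 1), so the single block has size am = 1 → block sizes [1]

Assembling the blocks gives a Jordan form
J =
  [-3,  0, 0]
  [ 0, -3, 0]
  [ 0,  0, 4]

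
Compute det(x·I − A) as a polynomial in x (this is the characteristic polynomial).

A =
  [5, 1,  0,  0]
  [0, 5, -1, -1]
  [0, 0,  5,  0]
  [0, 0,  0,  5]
x^4 - 20*x^3 + 150*x^2 - 500*x + 625

Expanding det(x·I − A) (e.g. by cofactor expansion or by noting that A is similar to its Jordan form J, which has the same characteristic polynomial as A) gives
  χ_A(x) = x^4 - 20*x^3 + 150*x^2 - 500*x + 625
which factors as (x - 5)^4. The eigenvalues (with algebraic multiplicities) are λ = 5 with multiplicity 4.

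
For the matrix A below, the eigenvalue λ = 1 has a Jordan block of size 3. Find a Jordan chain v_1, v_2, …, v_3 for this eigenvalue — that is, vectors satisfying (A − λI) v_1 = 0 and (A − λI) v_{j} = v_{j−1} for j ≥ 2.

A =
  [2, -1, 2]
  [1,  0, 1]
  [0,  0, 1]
A Jordan chain for λ = 1 of length 3:
v_1 = (1, 1, 0)ᵀ
v_2 = (2, 1, 0)ᵀ
v_3 = (0, 0, 1)ᵀ

Let N = A − (1)·I. We want v_3 with N^3 v_3 = 0 but N^2 v_3 ≠ 0; then v_{j-1} := N · v_j for j = 3, …, 2.

Pick v_3 = (0, 0, 1)ᵀ.
Then v_2 = N · v_3 = (2, 1, 0)ᵀ.
Then v_1 = N · v_2 = (1, 1, 0)ᵀ.

Sanity check: (A − (1)·I) v_1 = (0, 0, 0)ᵀ = 0. ✓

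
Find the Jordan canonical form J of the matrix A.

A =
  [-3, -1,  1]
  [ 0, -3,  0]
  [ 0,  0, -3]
J_2(-3) ⊕ J_1(-3)

The characteristic polynomial is
  det(x·I − A) = x^3 + 9*x^2 + 27*x + 27 = (x + 3)^3

Eigenvalues and multiplicities (the geometric multiplicity of λ is n − rank(A − λI), which equals the number of Jordan blocks for λ):
  λ = -3: algebraic multiplicity = 3, geometric multiplicity = 2

Determining the block sizes for each eigenvalue:
  λ = -3: 2 blocks summing to 3 forces exactly one block of size 2 and the rest size 1 → block sizes [2, 1]

Assembling the blocks gives a Jordan form
J =
  [-3,  1,  0]
  [ 0, -3,  0]
  [ 0,  0, -3]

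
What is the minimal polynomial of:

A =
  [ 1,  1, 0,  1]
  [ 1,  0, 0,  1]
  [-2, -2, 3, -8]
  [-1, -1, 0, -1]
x^4 - 3*x^3

The characteristic polynomial is χ_A(x) = x^3*(x - 3), so the eigenvalues are known. The minimal polynomial is
  m_A(x) = Π_λ (x − λ)^{k_λ}
where k_λ is the size of the *largest* Jordan block for λ (equivalently, the smallest k with (A − λI)^k v = 0 for every generalised eigenvector v of λ).

  λ = 0: largest Jordan block has size 3, contributing (x − 0)^3
  λ = 3: largest Jordan block has size 1, contributing (x − 3)

So m_A(x) = x^3*(x - 3) = x^4 - 3*x^3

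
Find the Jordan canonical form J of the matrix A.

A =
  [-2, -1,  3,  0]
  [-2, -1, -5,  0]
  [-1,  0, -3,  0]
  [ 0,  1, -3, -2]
J_3(-2) ⊕ J_1(-2)

The characteristic polynomial is
  det(x·I − A) = x^4 + 8*x^3 + 24*x^2 + 32*x + 16 = (x + 2)^4

Eigenvalues and multiplicities (the geometric multiplicity of λ is n − rank(A − λI), which equals the number of Jordan blocks for λ):
  λ = -2: algebraic multiplicity = 4, geometric multiplicity = 2

Determining the block sizes for each eigenvalue:
  λ = -2: with am = 4 and gm = 2, the partition is not yet determined (e.g. several partitions of 4 into 2 parts exist). Let N = A − (-2)·I. Computing rank(N^1) = 2, rank(N^2) = 1, rank(N^3) = 0; the number of blocks of size ≥ j is rank(N^{j−1}) − rank(N^j), giving [2, 1, 1]. So we have 1 block(s) of size 3, 1 block(s) of size 1 → block sizes [3, 1]

Assembling the blocks gives a Jordan form
J =
  [-2,  1,  0,  0]
  [ 0, -2,  1,  0]
  [ 0,  0, -2,  0]
  [ 0,  0,  0, -2]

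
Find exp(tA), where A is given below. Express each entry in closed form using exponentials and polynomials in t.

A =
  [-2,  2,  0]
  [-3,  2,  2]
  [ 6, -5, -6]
e^{tA} =
  [-3*t^2*exp(-2*t) + exp(-2*t), 4*t^2*exp(-2*t) + 2*t*exp(-2*t), 2*t^2*exp(-2*t)]
  [-3*t*exp(-2*t), 4*t*exp(-2*t) + exp(-2*t), 2*t*exp(-2*t)]
  [-9*t^2*exp(-2*t)/2 + 6*t*exp(-2*t), 6*t^2*exp(-2*t) - 5*t*exp(-2*t), 3*t^2*exp(-2*t) - 4*t*exp(-2*t) + exp(-2*t)]

Strategy: write A = P · J · P⁻¹ where J is a Jordan canonical form, so e^{tA} = P · e^{tJ} · P⁻¹, and e^{tJ} can be computed block-by-block.

A has Jordan form
J =
  [-2,  1,  0]
  [ 0, -2,  1]
  [ 0,  0, -2]
(up to reordering of blocks).

Per-block formulas:
  For a 3×3 Jordan block J_3(-2): exp(t · J_3(-2)) = e^(-2t)·(I + t·N + (t^2/2)·N^2), where N is the 3×3 nilpotent shift.

After assembling e^{tJ} and conjugating by P, we get:

e^{tA} =
  [-3*t^2*exp(-2*t) + exp(-2*t), 4*t^2*exp(-2*t) + 2*t*exp(-2*t), 2*t^2*exp(-2*t)]
  [-3*t*exp(-2*t), 4*t*exp(-2*t) + exp(-2*t), 2*t*exp(-2*t)]
  [-9*t^2*exp(-2*t)/2 + 6*t*exp(-2*t), 6*t^2*exp(-2*t) - 5*t*exp(-2*t), 3*t^2*exp(-2*t) - 4*t*exp(-2*t) + exp(-2*t)]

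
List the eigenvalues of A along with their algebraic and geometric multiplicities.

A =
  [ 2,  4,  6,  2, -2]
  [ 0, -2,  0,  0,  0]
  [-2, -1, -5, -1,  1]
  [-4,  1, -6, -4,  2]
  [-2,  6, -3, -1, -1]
λ = -2: alg = 5, geom = 3

Step 1 — factor the characteristic polynomial to read off the algebraic multiplicities:
  χ_A(x) = (x + 2)^5

Step 2 — compute geometric multiplicities via the rank-nullity identity g(λ) = n − rank(A − λI):
  rank(A − (-2)·I) = 2, so dim ker(A − (-2)·I) = n − 2 = 3

Summary:
  λ = -2: algebraic multiplicity = 5, geometric multiplicity = 3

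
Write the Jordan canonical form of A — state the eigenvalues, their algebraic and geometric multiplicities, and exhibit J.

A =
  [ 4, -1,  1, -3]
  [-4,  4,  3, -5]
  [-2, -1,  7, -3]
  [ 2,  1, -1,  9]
J_3(6) ⊕ J_1(6)

The characteristic polynomial is
  det(x·I − A) = x^4 - 24*x^3 + 216*x^2 - 864*x + 1296 = (x - 6)^4

Eigenvalues and multiplicities (the geometric multiplicity of λ is n − rank(A − λI), which equals the number of Jordan blocks for λ):
  λ = 6: algebraic multiplicity = 4, geometric multiplicity = 2

Determining the block sizes for each eigenvalue:
  λ = 6: with am = 4 and gm = 2, the partition is not yet determined (e.g. several partitions of 4 into 2 parts exist). Let N = A − (6)·I. Computing rank(N^1) = 2, rank(N^2) = 1, rank(N^3) = 0; the number of blocks of size ≥ j is rank(N^{j−1}) − rank(N^j), giving [2, 1, 1]. So we have 1 block(s) of size 3, 1 block(s) of size 1 → block sizes [3, 1]

Assembling the blocks gives a Jordan form
J =
  [6, 1, 0, 0]
  [0, 6, 1, 0]
  [0, 0, 6, 0]
  [0, 0, 0, 6]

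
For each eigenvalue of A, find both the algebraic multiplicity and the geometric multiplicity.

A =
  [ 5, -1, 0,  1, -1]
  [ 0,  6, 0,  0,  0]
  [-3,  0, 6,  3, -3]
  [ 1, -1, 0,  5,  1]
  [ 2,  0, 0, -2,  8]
λ = 6: alg = 5, geom = 3

Step 1 — factor the characteristic polynomial to read off the algebraic multiplicities:
  χ_A(x) = (x - 6)^5

Step 2 — compute geometric multiplicities via the rank-nullity identity g(λ) = n − rank(A − λI):
  rank(A − (6)·I) = 2, so dim ker(A − (6)·I) = n − 2 = 3

Summary:
  λ = 6: algebraic multiplicity = 5, geometric multiplicity = 3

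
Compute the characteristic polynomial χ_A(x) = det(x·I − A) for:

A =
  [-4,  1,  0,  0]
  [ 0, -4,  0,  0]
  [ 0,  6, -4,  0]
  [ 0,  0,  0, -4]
x^4 + 16*x^3 + 96*x^2 + 256*x + 256

Expanding det(x·I − A) (e.g. by cofactor expansion or by noting that A is similar to its Jordan form J, which has the same characteristic polynomial as A) gives
  χ_A(x) = x^4 + 16*x^3 + 96*x^2 + 256*x + 256
which factors as (x + 4)^4. The eigenvalues (with algebraic multiplicities) are λ = -4 with multiplicity 4.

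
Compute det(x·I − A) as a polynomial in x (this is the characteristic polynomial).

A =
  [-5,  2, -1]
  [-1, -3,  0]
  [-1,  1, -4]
x^3 + 12*x^2 + 48*x + 64

Expanding det(x·I − A) (e.g. by cofactor expansion or by noting that A is similar to its Jordan form J, which has the same characteristic polynomial as A) gives
  χ_A(x) = x^3 + 12*x^2 + 48*x + 64
which factors as (x + 4)^3. The eigenvalues (with algebraic multiplicities) are λ = -4 with multiplicity 3.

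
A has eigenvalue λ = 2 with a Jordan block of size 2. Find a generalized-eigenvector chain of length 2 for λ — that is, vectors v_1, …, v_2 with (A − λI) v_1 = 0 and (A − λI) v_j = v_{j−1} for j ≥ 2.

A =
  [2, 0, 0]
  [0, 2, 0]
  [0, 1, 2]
A Jordan chain for λ = 2 of length 2:
v_1 = (0, 0, 1)ᵀ
v_2 = (0, 1, 0)ᵀ

Let N = A − (2)·I. We want v_2 with N^2 v_2 = 0 but N^1 v_2 ≠ 0; then v_{j-1} := N · v_j for j = 2, …, 2.

Pick v_2 = (0, 1, 0)ᵀ.
Then v_1 = N · v_2 = (0, 0, 1)ᵀ.

Sanity check: (A − (2)·I) v_1 = (0, 0, 0)ᵀ = 0. ✓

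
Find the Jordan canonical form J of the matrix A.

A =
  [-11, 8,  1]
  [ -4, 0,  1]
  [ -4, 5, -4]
J_3(-5)

The characteristic polynomial is
  det(x·I − A) = x^3 + 15*x^2 + 75*x + 125 = (x + 5)^3

Eigenvalues and multiplicities (the geometric multiplicity of λ is n − rank(A − λI), which equals the number of Jordan blocks for λ):
  λ = -5: algebraic multiplicity = 3, geometric multiplicity = 1

Determining the block sizes for each eigenvalue:
  λ = -5: one block (gm = 1), so the single block has size am = 3 → block sizes [3]

Assembling the blocks gives a Jordan form
J =
  [-5,  1,  0]
  [ 0, -5,  1]
  [ 0,  0, -5]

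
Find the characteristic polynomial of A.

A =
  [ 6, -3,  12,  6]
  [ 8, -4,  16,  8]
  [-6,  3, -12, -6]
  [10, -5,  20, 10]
x^4

Expanding det(x·I − A) (e.g. by cofactor expansion or by noting that A is similar to its Jordan form J, which has the same characteristic polynomial as A) gives
  χ_A(x) = x^4
which factors as x^4. The eigenvalues (with algebraic multiplicities) are λ = 0 with multiplicity 4.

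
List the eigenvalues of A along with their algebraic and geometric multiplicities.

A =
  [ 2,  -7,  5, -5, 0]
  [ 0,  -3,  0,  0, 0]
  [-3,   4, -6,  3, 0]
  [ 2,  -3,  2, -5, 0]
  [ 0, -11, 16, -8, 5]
λ = -3: alg = 4, geom = 2; λ = 5: alg = 1, geom = 1

Step 1 — factor the characteristic polynomial to read off the algebraic multiplicities:
  χ_A(x) = (x - 5)*(x + 3)^4

Step 2 — compute geometric multiplicities via the rank-nullity identity g(λ) = n − rank(A − λI):
  rank(A − (-3)·I) = 3, so dim ker(A − (-3)·I) = n − 3 = 2
  rank(A − (5)·I) = 4, so dim ker(A − (5)·I) = n − 4 = 1

Summary:
  λ = -3: algebraic multiplicity = 4, geometric multiplicity = 2
  λ = 5: algebraic multiplicity = 1, geometric multiplicity = 1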